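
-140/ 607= -0.23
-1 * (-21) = 21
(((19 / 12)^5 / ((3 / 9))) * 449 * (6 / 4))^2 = 1236029088638939401 / 3057647616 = 404241836.82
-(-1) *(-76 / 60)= -19 / 15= -1.27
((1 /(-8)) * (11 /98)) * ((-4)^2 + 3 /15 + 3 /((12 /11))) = -4169 /15680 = -0.27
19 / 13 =1.46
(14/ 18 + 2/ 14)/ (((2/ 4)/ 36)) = 464/ 7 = 66.29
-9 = -9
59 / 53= 1.11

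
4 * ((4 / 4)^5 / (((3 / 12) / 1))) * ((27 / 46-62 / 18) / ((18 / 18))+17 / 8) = -2426 / 207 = -11.72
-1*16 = -16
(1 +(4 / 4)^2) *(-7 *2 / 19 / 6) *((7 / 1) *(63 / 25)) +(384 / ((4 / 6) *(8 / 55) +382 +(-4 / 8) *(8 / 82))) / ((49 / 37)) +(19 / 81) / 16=-69366538365973 / 19490395251600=-3.56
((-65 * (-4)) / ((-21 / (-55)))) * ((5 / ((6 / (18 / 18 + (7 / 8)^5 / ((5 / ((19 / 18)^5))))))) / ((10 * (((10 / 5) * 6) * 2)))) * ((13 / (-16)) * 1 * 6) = -3264428325135835 / 249650812551168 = -13.08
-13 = -13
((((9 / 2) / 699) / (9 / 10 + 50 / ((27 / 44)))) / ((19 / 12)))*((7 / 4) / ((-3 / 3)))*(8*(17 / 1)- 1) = -1148175 / 98469761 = -0.01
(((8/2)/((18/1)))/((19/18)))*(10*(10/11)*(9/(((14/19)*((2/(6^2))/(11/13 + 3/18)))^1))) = 426600/1001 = 426.17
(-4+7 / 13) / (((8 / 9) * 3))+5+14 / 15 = 7231 / 1560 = 4.64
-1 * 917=-917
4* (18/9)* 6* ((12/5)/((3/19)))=3648/5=729.60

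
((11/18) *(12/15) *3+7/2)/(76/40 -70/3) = -149/643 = -0.23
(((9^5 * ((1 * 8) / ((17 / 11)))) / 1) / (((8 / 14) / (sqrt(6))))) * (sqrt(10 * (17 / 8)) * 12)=54561276 * sqrt(510) / 17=72480417.30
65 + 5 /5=66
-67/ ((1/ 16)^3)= -274432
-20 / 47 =-0.43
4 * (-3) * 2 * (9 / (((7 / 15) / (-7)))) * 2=6480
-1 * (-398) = 398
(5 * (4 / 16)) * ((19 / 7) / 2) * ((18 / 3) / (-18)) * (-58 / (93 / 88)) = 60610 / 1953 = 31.03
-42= -42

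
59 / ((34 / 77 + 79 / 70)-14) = -45430 / 9571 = -4.75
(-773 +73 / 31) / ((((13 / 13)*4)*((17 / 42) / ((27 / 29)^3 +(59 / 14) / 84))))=-408.02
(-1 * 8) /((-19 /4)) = 32 /19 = 1.68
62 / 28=31 / 14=2.21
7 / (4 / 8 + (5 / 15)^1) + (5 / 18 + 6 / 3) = 961 / 90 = 10.68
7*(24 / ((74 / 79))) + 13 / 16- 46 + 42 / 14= 81201 / 592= 137.16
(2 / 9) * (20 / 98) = 20 / 441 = 0.05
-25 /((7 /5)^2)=-12.76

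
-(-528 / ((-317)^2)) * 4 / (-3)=-704 / 100489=-0.01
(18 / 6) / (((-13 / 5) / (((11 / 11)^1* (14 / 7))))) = -30 / 13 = -2.31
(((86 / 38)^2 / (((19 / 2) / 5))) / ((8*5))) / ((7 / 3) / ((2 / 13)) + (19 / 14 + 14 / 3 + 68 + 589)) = 38829 / 390743512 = 0.00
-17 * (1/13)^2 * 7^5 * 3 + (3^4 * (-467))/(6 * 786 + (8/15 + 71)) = -61650907086/12136397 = -5079.84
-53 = -53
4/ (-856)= -1/ 214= -0.00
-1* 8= -8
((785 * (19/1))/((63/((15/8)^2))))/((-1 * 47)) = -372875/21056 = -17.71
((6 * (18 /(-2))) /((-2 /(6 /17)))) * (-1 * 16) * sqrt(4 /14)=-2592 * sqrt(14) /119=-81.50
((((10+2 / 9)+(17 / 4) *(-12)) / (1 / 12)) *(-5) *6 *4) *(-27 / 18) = -88080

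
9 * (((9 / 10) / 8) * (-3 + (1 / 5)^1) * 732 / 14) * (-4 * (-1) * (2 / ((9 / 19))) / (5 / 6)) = -375516 / 125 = -3004.13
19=19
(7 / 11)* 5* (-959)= -33565 / 11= -3051.36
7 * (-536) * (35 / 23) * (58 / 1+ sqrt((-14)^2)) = -9455040 / 23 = -411088.70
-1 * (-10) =10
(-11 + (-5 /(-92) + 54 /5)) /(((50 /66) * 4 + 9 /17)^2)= -21086307 /1834484140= -0.01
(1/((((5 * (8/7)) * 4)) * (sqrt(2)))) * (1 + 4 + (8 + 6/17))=1589 * sqrt(2)/5440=0.41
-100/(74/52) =-2600/37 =-70.27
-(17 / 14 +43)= -619 / 14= -44.21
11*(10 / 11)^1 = 10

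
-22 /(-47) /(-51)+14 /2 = 16757 /2397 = 6.99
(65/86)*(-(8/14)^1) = -0.43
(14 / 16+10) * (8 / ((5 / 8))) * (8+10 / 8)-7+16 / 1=6483 / 5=1296.60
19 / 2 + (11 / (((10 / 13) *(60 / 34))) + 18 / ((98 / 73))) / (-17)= 2057831 / 249900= 8.23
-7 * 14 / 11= -98 / 11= -8.91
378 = 378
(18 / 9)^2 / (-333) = -4 / 333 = -0.01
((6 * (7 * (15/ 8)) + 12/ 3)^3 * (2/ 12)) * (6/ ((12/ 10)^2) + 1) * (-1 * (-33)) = 12366259631/ 768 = 16101900.56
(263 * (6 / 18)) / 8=263 / 24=10.96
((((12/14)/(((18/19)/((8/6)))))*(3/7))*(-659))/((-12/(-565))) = -7074365/441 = -16041.64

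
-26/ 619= -0.04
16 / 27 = 0.59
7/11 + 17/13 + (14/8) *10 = 5561/286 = 19.44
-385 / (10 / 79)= -3041.50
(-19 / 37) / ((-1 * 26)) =19 / 962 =0.02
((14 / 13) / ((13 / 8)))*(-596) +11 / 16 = -1066173 / 2704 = -394.29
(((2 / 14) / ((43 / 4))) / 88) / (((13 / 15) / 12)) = 90 / 43043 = 0.00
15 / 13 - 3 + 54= 678 / 13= 52.15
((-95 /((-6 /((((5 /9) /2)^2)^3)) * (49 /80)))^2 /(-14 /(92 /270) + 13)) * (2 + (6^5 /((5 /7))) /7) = -3053985595703125 /390593270644347456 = -0.01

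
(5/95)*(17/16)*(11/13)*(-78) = -561/152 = -3.69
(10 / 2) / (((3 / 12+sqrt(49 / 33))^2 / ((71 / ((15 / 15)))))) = 153138480 / 564001-10496640 * sqrt(33) / 564001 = 164.61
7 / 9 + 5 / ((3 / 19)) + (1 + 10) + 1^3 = 400 / 9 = 44.44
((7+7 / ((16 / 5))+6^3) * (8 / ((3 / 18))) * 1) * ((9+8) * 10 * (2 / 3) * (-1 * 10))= -12250200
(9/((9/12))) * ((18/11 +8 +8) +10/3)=2768/11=251.64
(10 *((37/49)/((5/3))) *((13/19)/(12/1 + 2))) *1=1443/6517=0.22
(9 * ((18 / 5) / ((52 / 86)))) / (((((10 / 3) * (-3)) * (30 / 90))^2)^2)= 282123 / 650000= 0.43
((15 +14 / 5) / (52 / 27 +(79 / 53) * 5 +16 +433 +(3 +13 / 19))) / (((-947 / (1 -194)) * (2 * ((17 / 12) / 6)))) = 8406458154 / 505630549925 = 0.02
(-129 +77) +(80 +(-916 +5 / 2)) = -1771 / 2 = -885.50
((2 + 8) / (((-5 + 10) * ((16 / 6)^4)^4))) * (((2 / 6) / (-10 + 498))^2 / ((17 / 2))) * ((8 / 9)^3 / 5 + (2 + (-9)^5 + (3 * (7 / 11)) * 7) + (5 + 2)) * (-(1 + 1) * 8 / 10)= 15527704503033 / 9792894430982281625600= 0.00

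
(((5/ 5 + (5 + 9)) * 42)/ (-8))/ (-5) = 63/ 4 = 15.75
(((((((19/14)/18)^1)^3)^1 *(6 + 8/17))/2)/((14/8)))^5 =0.00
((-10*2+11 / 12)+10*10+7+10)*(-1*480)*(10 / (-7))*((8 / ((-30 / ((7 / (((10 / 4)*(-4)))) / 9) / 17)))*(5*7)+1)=169294000 / 189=895735.45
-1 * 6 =-6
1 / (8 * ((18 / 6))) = 1 / 24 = 0.04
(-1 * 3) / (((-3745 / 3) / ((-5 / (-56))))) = 9 / 41944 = 0.00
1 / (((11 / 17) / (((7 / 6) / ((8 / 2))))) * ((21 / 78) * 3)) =221 / 396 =0.56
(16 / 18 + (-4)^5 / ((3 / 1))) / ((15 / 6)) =-6128 / 45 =-136.18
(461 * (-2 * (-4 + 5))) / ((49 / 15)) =-13830 / 49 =-282.24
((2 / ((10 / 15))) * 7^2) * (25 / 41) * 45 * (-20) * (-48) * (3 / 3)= 158760000 / 41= 3872195.12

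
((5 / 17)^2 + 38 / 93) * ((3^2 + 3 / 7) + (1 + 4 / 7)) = 146377 / 26877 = 5.45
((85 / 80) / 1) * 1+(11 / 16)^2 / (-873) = 237335 / 223488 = 1.06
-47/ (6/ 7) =-329/ 6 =-54.83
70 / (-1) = -70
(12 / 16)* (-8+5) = -9 / 4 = -2.25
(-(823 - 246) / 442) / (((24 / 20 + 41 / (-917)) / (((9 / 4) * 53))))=-1261924965 / 9365096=-134.75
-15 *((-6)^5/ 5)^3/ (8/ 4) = 705277476864/ 25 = 28211099074.56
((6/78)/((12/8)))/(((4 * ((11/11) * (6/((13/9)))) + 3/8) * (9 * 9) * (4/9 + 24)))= 4/2623995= 0.00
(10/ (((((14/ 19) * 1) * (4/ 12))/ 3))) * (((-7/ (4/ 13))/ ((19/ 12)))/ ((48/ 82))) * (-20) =119925/ 2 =59962.50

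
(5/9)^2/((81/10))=250/6561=0.04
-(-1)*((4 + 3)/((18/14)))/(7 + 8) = 49/135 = 0.36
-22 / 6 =-11 / 3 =-3.67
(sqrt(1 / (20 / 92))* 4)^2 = 368 / 5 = 73.60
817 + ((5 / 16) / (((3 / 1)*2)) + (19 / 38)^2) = 78461 / 96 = 817.30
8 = 8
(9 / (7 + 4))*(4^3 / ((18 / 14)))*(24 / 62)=5376 / 341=15.77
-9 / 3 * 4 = -12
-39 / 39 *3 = -3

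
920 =920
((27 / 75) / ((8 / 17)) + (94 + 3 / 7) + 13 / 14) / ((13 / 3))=403713 / 18200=22.18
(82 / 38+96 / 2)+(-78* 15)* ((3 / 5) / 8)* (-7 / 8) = 77179 / 608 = 126.94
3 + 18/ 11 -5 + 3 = 29/ 11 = 2.64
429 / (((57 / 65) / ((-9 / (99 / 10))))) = -8450 / 19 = -444.74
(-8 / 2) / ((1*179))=-0.02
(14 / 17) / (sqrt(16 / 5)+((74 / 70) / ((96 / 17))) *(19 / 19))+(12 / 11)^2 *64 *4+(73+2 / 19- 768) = -32060031695133 / 82145750621+126443520 *sqrt(5) / 607428343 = -389.82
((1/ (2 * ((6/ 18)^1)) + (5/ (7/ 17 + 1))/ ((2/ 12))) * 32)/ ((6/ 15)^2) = 4550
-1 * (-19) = 19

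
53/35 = 1.51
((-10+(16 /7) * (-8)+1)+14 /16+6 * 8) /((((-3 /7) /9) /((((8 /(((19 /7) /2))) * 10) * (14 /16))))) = -888615 /38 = -23384.61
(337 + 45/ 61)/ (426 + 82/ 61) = 10301/ 13034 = 0.79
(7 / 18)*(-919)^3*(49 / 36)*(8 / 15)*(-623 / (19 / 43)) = 7131767171119493 / 23085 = 308935116790.97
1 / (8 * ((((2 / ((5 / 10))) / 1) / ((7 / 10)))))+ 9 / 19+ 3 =21253 / 6080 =3.50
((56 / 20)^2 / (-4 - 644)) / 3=-0.00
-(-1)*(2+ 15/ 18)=17/ 6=2.83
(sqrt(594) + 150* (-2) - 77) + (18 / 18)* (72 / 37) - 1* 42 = -15431 / 37 + 3* sqrt(66) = -392.68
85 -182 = -97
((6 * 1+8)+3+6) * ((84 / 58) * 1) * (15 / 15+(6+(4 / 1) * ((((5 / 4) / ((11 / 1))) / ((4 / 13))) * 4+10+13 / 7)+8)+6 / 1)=789912 / 319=2476.21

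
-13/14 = -0.93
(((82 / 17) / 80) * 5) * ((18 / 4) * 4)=369 / 68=5.43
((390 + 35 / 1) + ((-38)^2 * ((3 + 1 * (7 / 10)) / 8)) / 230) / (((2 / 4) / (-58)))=-57082353 / 1150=-49636.83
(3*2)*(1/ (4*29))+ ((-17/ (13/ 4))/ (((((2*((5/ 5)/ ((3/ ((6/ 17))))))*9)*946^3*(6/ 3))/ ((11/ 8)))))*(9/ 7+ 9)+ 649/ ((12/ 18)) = 395465989966675/ 406209531728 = 973.55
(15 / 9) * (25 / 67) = 125 / 201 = 0.62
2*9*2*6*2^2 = 864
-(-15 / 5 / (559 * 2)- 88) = 98387 / 1118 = 88.00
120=120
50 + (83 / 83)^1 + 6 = 57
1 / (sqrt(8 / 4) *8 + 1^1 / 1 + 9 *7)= 1 / 62 - sqrt(2) / 496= 0.01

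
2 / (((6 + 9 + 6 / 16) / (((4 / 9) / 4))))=16 / 1107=0.01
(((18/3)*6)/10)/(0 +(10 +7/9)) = 162/485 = 0.33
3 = 3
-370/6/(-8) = 185/24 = 7.71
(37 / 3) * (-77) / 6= -2849 / 18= -158.28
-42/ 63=-2/ 3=-0.67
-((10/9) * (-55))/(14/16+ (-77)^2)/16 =275/426951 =0.00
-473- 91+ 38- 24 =-550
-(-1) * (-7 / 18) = -7 / 18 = -0.39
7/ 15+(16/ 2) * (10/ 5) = 247/ 15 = 16.47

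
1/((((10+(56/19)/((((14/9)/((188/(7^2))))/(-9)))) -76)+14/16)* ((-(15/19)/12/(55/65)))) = 6226528/63202555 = 0.10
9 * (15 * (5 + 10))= 2025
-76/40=-19/10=-1.90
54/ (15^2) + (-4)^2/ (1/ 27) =10806/ 25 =432.24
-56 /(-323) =56 /323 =0.17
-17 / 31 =-0.55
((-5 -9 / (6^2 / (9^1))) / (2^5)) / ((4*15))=-29 / 7680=-0.00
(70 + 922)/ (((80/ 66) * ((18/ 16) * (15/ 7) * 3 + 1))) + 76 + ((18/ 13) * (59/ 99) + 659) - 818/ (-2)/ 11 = 287563436/ 329615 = 872.42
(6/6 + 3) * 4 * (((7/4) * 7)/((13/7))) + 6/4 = 2783/26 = 107.04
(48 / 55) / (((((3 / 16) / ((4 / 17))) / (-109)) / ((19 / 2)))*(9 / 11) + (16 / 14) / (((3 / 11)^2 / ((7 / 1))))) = 28629504 / 3528300625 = 0.01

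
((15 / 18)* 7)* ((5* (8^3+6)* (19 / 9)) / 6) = 5315.90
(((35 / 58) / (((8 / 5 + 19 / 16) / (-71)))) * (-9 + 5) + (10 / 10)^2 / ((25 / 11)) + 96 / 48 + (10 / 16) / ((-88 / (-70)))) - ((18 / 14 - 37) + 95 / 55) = 39201539043 / 398367200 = 98.41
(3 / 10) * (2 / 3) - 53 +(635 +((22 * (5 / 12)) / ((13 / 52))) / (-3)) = 25649 / 45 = 569.98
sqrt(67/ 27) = sqrt(201)/ 9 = 1.58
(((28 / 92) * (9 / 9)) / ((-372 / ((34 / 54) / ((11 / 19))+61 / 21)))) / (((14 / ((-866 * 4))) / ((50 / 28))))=1.44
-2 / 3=-0.67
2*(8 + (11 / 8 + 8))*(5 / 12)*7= 4865 / 48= 101.35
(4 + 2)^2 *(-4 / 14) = -72 / 7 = -10.29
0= 0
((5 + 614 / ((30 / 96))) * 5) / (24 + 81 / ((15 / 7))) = 16415 / 103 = 159.37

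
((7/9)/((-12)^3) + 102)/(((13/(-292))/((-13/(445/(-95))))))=-2200193939/346032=-6358.35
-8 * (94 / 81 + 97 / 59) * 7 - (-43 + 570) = -684.06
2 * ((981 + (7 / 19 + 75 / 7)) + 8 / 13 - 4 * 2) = 3405086 / 1729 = 1969.40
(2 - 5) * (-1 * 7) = 21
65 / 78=5 / 6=0.83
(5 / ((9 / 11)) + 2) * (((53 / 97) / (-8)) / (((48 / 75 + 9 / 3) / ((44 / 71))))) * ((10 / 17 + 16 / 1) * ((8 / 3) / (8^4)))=-50006825 / 49094502912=-0.00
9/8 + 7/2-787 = -6259/8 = -782.38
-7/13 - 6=-85/13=-6.54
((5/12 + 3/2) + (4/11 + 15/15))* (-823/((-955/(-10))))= -356359/12606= -28.27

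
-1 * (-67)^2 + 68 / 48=-53851 / 12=-4487.58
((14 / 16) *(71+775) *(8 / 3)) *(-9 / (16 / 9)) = -79947 / 8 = -9993.38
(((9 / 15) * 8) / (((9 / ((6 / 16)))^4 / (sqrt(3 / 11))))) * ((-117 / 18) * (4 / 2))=-13 * sqrt(33) / 760320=-0.00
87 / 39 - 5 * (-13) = 874 / 13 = 67.23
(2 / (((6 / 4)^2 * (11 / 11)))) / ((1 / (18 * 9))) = 144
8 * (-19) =-152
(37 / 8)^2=1369 / 64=21.39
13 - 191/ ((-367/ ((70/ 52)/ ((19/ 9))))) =2417039/ 181298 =13.33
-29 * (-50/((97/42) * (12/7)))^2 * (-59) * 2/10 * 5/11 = 2567569375/103499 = 24807.67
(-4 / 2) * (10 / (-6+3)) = 20 / 3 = 6.67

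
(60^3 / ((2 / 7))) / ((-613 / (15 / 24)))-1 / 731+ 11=-340468980 / 448103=-759.80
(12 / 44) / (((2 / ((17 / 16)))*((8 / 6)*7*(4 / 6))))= 0.02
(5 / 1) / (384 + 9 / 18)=10 / 769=0.01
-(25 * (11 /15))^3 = -166375 /27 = -6162.04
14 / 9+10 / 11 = 244 / 99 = 2.46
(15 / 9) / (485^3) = 1 / 68450475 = 0.00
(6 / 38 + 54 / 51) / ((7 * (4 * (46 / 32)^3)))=402432 / 27509587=0.01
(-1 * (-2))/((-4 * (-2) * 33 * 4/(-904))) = -113/66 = -1.71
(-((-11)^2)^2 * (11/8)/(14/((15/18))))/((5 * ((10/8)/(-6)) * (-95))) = -161051/13300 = -12.11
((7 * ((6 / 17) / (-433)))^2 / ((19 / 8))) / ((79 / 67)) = 945504 / 81330665821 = 0.00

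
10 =10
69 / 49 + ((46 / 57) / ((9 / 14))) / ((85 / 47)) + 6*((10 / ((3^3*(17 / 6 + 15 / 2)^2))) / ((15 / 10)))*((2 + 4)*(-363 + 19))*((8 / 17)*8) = -217049783003 / 2053315845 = -105.71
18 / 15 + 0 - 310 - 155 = -2319 / 5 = -463.80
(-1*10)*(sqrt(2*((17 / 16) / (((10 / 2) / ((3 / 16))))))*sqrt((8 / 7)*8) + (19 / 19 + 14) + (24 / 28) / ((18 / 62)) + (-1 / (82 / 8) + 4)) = -188170 / 861 - sqrt(3570) / 7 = -227.08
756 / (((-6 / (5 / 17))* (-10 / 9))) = 567 / 17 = 33.35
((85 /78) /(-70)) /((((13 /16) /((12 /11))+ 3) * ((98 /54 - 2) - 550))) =7344 /971947795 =0.00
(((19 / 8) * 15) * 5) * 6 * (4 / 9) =475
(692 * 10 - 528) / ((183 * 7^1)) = 6392 / 1281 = 4.99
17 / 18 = 0.94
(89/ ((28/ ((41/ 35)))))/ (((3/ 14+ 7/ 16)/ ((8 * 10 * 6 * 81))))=113498496/ 511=222110.56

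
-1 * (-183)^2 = -33489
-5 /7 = -0.71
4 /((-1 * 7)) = -4 /7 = -0.57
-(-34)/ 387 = 34/ 387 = 0.09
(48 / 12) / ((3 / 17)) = 68 / 3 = 22.67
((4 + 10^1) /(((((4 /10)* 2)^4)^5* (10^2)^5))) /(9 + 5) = 9765625 /1125899906842624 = 0.00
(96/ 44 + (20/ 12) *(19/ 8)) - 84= -20555/ 264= -77.86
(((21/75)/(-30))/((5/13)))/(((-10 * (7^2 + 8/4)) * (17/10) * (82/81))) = 819/29622500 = 0.00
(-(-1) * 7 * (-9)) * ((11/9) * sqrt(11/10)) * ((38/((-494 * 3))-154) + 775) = -932393 * sqrt(110)/195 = -50148.82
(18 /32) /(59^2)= 9 /55696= 0.00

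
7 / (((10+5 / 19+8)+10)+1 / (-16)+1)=2128 / 8877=0.24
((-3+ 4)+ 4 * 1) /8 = 5 /8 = 0.62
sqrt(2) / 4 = 0.35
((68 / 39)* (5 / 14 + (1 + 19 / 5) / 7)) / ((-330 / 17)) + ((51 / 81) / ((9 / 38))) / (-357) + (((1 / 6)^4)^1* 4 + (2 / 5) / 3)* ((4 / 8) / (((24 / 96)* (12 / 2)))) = -4060513 / 72972900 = -0.06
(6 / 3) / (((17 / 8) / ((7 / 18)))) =56 / 153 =0.37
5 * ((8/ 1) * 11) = 440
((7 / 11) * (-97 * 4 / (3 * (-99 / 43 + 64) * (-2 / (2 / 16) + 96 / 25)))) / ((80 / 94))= 980185 / 7604256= 0.13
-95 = -95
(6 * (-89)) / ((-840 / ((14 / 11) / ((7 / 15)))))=267 / 154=1.73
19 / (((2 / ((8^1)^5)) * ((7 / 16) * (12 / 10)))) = 12451840 / 21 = 592944.76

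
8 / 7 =1.14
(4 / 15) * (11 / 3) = 44 / 45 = 0.98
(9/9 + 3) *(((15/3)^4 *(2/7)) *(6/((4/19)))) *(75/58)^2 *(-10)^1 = -2003906250/5887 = -340395.15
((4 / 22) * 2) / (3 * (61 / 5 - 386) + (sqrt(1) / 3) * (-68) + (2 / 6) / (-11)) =-15 / 47194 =-0.00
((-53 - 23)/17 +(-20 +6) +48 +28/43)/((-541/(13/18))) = -47801/1186413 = -0.04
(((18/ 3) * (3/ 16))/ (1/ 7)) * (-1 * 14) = -441/ 4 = -110.25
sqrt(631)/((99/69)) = 23 * sqrt(631)/33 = 17.51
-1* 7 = -7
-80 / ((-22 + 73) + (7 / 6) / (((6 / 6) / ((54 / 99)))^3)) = -106480 / 68133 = -1.56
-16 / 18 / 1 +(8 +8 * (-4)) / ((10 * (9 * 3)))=-44 / 45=-0.98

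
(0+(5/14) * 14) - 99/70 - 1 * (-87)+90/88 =141077/1540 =91.61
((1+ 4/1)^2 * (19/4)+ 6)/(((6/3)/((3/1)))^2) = 4491/16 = 280.69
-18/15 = -6/5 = -1.20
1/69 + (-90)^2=558901/69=8100.01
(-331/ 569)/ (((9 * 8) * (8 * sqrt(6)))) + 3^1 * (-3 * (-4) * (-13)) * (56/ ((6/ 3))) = -13104 - 331 * sqrt(6)/ 1966464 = -13104.00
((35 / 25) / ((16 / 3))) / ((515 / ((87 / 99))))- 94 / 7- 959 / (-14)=174710021 / 3172400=55.07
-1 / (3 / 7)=-7 / 3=-2.33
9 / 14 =0.64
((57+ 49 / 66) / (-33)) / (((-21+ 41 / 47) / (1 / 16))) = 179117 / 32966208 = 0.01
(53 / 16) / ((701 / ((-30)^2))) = 11925 / 2804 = 4.25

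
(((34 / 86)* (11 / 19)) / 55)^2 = 0.00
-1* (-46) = 46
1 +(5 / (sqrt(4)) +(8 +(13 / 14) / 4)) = 11.73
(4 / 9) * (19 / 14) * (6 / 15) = 76 / 315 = 0.24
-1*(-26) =26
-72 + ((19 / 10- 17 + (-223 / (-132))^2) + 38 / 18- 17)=-99.13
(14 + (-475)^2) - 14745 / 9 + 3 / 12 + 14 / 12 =2688025 / 12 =224002.08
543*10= 5430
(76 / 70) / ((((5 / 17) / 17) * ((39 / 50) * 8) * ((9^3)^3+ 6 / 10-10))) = 27455 / 1057657909308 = 0.00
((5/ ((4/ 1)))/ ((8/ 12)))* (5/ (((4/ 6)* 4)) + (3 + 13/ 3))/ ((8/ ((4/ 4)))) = 1105/ 512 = 2.16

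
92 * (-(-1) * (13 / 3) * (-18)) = -7176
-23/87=-0.26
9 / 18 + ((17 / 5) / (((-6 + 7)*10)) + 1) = 46 / 25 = 1.84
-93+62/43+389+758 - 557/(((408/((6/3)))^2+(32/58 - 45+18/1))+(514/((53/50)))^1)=2934875713657/2780742963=1055.43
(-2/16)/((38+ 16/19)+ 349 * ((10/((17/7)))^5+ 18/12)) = -26977283/89279137296932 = -0.00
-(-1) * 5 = 5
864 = 864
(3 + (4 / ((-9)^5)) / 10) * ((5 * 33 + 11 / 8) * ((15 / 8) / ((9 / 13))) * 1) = 15325838099 / 11337408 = 1351.79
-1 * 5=-5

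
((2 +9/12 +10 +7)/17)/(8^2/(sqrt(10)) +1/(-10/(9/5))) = 225/440674 +4000 * sqrt(10)/220337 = 0.06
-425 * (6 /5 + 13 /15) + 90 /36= -5255 /6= -875.83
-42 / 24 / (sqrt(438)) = -7 * sqrt(438) / 1752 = -0.08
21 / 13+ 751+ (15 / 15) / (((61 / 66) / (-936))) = -206264 / 793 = -260.11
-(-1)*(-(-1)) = 1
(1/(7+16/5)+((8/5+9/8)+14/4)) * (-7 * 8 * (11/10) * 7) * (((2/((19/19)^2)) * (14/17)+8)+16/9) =-6076538314/195075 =-31149.75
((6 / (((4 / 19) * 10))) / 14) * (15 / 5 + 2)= 57 / 56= 1.02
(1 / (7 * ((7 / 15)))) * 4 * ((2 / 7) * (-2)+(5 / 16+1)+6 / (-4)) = -1275 / 1372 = -0.93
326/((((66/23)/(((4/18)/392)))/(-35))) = -18745/8316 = -2.25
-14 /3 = -4.67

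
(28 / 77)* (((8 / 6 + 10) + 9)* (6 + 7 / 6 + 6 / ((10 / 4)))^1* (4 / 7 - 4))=-242.52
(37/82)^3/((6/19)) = 962407/3308208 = 0.29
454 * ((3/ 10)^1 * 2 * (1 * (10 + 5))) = 4086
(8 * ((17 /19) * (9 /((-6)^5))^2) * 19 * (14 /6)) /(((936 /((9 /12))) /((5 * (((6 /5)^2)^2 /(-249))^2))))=119 /1007516250000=0.00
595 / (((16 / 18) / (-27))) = -18073.12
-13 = -13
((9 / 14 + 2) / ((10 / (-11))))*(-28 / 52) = 407 / 260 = 1.57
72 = 72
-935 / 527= -55 / 31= -1.77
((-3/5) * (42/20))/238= -9/1700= -0.01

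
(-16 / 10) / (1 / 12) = -96 / 5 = -19.20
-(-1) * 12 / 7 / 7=12 / 49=0.24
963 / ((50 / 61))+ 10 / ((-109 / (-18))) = 6411987 / 5450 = 1176.51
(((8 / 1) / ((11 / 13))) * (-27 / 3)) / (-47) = 936 / 517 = 1.81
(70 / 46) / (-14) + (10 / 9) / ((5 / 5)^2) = 415 / 414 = 1.00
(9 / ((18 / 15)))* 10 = 75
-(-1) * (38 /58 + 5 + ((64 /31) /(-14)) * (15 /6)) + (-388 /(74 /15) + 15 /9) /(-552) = 2092170581 /385584696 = 5.43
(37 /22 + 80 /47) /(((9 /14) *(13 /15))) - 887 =-17762116 /20163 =-880.93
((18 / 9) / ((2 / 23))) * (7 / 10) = 161 / 10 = 16.10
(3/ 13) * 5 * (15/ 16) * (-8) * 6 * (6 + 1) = -4725/ 13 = -363.46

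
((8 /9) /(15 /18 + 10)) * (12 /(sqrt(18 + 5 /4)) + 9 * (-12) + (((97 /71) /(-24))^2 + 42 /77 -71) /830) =-2865331719541 /323090796600 + 128 * sqrt(77) /5005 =-8.64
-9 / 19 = -0.47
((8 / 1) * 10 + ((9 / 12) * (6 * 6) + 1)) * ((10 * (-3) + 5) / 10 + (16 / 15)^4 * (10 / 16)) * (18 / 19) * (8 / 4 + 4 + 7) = -2249.09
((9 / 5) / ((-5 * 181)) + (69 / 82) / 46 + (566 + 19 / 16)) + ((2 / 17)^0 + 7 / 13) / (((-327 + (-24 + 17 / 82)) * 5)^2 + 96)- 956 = -310363113241894528833 / 798266846797206800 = -388.80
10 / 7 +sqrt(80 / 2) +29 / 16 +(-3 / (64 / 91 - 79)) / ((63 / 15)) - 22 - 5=-3790469 / 159600 +2 * sqrt(10)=-17.43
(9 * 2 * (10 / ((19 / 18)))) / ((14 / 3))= 4860 / 133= 36.54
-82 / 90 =-41 / 45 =-0.91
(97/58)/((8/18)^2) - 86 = -71951/928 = -77.53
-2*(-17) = 34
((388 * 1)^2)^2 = 22663495936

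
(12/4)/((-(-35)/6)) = 18/35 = 0.51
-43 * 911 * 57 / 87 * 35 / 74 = -26050045 / 2146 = -12138.88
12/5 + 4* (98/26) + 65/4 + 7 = 10589/260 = 40.73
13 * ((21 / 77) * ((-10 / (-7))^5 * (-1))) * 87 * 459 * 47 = -7319718900000 / 184877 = -39592371.68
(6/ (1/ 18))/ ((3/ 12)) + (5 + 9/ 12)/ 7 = 12119/ 28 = 432.82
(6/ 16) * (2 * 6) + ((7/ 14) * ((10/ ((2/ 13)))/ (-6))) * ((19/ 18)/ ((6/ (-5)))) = 12007/ 1296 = 9.26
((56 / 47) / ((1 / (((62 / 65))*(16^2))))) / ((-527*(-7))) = 0.08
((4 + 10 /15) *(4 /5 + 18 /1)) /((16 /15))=329 /4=82.25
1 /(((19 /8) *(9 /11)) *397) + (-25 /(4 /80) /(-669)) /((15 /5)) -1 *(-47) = 79479419 /1682089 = 47.25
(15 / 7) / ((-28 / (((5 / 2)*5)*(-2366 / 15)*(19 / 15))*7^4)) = 16055 / 201684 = 0.08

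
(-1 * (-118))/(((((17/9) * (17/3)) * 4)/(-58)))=-46197/289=-159.85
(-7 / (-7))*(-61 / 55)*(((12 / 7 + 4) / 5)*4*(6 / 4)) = -2928 / 385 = -7.61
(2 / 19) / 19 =2 / 361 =0.01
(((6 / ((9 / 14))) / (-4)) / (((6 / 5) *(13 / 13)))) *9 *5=-175 / 2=-87.50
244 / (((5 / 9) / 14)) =30744 / 5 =6148.80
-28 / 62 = -14 / 31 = -0.45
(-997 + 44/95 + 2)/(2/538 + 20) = -25415389/511195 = -49.72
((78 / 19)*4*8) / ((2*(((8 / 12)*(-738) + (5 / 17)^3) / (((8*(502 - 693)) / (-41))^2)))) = -185.44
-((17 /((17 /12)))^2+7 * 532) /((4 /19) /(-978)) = 17968794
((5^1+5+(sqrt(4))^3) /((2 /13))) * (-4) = -468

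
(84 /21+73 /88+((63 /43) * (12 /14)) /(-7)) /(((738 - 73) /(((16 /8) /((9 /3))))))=123173 /26421780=0.00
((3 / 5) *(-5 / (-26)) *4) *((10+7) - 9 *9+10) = -24.92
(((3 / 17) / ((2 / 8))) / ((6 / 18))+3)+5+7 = 291 / 17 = 17.12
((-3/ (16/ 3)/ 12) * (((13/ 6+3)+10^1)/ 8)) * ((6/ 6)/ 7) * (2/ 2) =-13/ 1024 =-0.01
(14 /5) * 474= 6636 /5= 1327.20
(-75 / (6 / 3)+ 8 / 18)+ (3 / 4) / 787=-1049831 / 28332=-37.05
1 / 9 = 0.11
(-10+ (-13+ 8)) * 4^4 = -3840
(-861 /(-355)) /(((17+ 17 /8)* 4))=574 /18105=0.03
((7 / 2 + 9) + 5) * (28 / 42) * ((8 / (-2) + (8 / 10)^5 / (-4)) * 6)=-178584 / 625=-285.73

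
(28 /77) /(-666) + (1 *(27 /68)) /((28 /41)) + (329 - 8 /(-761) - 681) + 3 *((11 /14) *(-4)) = -360.84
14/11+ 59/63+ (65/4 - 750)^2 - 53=5969094757/11088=538338.27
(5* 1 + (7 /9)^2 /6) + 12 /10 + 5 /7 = 119327 /17010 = 7.02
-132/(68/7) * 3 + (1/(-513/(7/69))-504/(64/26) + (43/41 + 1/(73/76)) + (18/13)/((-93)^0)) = -22668006108175/93653807364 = -242.04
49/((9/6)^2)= 196/9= 21.78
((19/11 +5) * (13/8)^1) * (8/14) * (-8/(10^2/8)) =-7696/1925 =-4.00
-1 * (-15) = 15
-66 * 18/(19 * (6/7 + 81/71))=-196812/6289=-31.29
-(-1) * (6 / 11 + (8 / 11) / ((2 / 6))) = 30 / 11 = 2.73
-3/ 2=-1.50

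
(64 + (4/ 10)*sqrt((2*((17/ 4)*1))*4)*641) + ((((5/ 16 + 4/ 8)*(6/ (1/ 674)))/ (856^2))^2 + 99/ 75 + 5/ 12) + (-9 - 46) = 6917458912130939/ 644282454835200 + 1282*sqrt(34)/ 5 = 1505.79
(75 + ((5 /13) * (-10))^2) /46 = 15175 /7774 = 1.95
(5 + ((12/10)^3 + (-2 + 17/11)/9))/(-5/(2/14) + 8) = -82634/334125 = -0.25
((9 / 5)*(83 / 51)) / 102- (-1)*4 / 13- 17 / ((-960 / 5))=1532689 / 3606720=0.42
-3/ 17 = -0.18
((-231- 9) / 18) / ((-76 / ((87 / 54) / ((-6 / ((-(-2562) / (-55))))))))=2.19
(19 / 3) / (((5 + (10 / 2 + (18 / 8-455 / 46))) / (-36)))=-20976 / 217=-96.66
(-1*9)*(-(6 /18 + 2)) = 21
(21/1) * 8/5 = 168/5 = 33.60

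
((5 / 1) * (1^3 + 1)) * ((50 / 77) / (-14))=-250 / 539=-0.46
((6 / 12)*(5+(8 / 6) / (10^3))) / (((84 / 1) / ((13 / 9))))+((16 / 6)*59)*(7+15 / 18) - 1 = 1396506763 / 1134000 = 1231.49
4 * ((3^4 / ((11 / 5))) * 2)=3240 / 11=294.55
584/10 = 58.40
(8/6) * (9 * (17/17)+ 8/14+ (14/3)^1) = 1196/63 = 18.98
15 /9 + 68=209 /3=69.67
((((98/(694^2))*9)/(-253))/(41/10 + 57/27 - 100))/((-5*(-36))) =441/1028568837428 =0.00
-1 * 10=-10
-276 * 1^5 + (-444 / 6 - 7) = -357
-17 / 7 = -2.43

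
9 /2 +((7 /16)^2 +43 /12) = 6355 /768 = 8.27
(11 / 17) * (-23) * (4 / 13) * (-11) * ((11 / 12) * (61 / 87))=1867393 / 57681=32.37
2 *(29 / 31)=58 / 31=1.87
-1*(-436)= 436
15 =15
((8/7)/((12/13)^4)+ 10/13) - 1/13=534589/235872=2.27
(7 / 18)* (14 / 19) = 49 / 171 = 0.29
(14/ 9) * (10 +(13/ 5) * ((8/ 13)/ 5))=1204/ 75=16.05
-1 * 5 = -5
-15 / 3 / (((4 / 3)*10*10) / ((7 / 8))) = -21 / 640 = -0.03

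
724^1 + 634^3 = 254840828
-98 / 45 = -2.18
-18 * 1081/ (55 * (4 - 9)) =19458/ 275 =70.76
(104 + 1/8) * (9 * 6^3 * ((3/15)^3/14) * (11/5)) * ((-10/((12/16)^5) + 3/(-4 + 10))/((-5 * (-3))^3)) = -26490233/8437500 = -3.14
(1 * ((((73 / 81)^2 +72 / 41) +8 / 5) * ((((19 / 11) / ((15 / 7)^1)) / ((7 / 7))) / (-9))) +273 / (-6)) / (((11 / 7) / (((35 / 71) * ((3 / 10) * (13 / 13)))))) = -8979179270117 / 2079888831900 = -4.32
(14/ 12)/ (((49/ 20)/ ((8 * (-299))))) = -23920/ 21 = -1139.05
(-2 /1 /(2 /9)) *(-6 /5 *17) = 918 /5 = 183.60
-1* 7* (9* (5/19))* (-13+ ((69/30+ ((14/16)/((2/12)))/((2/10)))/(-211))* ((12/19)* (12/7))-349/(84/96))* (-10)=-5202926190/76171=-68305.87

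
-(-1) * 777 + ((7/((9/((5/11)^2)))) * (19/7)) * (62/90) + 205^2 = 419505347/9801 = 42802.30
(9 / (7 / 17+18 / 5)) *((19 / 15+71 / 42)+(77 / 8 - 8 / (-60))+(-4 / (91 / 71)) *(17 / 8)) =109293 / 8008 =13.65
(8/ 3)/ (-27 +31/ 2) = -16/ 69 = -0.23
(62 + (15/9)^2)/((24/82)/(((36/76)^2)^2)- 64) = -5808429/5217404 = -1.11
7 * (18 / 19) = 126 / 19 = 6.63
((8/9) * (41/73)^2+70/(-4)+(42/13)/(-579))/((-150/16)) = 1.84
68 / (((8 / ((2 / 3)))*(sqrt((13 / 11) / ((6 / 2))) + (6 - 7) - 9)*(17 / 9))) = -990 / 3287 - 3*sqrt(429) / 3287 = -0.32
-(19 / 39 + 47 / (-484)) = -7363 / 18876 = -0.39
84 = 84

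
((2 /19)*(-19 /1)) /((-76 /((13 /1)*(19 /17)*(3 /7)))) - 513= -122055 /238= -512.84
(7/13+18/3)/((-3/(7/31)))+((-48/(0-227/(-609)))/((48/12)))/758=-55607321/104013897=-0.53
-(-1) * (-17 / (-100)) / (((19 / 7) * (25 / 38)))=0.10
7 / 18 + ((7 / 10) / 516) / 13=78281 / 201240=0.39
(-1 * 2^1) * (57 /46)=-57 /23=-2.48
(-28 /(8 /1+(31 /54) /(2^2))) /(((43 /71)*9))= -47712 /75637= -0.63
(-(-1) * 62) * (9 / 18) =31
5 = 5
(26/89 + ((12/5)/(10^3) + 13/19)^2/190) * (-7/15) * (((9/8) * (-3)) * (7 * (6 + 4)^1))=1239269744105001/38153187500000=32.48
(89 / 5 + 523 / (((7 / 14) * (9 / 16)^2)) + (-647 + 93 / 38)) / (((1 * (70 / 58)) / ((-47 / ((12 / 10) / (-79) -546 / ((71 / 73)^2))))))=180.75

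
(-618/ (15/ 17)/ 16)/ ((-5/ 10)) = 87.55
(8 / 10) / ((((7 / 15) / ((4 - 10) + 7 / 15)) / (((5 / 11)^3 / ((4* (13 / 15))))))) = -31125 / 121121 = -0.26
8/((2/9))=36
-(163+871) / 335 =-1034 / 335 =-3.09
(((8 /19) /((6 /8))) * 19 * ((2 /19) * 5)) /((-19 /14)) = -4480 /1083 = -4.14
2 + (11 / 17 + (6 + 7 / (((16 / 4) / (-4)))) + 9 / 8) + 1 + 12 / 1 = 2145 / 136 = 15.77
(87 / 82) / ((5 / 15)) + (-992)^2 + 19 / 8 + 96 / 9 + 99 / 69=22271736115 / 22632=984081.66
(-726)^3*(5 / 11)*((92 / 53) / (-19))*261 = 4176529140960 / 1007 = 4147496664.31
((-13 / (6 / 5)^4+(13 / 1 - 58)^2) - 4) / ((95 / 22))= 28722001 / 61560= 466.57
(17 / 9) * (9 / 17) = 1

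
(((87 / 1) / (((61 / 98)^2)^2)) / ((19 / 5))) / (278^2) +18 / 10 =45795303236031 / 25413971926295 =1.80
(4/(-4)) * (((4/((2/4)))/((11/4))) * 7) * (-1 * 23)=5152/11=468.36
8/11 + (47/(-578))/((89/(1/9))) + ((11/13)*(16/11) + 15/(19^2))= 47788477769/23900313294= 2.00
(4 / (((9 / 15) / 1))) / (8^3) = 5 / 384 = 0.01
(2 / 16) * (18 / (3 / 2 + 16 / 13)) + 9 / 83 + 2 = 34561 / 11786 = 2.93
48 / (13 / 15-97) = -360 / 721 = -0.50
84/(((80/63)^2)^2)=330812181/10240000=32.31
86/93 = 0.92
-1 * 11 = -11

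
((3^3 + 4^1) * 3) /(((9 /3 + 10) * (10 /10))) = 93 /13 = 7.15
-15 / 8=-1.88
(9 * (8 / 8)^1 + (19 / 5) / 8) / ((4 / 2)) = 379 / 80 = 4.74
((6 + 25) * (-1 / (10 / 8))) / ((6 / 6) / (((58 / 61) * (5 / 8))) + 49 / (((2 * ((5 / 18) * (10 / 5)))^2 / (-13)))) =71920 / 1491433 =0.05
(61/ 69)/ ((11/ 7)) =427/ 759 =0.56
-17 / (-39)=17 / 39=0.44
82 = 82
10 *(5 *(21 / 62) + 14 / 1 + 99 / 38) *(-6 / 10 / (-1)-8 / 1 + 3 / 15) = -776016 / 589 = -1317.51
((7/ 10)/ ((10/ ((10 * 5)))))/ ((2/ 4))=7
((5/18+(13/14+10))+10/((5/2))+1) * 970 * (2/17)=1849.43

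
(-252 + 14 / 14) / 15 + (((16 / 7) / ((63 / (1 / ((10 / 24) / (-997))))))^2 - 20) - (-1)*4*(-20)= 4008398599 / 540225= 7419.87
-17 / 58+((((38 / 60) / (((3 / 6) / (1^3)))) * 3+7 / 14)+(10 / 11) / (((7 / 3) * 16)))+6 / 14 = 398351 / 89320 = 4.46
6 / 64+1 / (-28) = 13 / 224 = 0.06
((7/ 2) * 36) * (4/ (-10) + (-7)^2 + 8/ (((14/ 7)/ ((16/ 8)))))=35658/ 5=7131.60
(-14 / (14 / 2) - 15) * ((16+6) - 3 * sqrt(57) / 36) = -374+17 * sqrt(57) / 12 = -363.30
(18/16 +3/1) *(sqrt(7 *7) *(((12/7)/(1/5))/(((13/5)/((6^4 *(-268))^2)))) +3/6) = 2388607443763629/208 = 11483689633478.99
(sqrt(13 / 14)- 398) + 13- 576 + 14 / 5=-4791 / 5 + sqrt(182) / 14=-957.24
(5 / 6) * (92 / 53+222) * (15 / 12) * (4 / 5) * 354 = 3498110 / 53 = 66002.08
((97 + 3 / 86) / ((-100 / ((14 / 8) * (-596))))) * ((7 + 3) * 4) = 1740767 / 43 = 40482.95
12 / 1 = 12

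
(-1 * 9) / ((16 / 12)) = -27 / 4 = -6.75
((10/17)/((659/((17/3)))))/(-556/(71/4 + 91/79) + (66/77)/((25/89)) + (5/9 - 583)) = -5226375/629053558568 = -0.00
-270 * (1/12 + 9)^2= -178215/8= -22276.88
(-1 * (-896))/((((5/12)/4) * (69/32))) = 458752/115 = 3989.15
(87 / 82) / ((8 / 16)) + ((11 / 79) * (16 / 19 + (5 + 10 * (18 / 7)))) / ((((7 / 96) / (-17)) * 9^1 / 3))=-1023310005 / 3015509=-339.35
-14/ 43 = -0.33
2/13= 0.15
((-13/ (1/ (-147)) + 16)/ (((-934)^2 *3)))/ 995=1927/ 2603982660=0.00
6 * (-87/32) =-261/16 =-16.31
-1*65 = -65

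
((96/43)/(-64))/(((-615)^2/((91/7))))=-13/10842450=-0.00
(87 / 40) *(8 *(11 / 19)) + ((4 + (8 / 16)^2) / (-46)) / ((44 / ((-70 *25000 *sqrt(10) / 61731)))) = 1859375 *sqrt(10) / 31235886 + 957 / 95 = 10.26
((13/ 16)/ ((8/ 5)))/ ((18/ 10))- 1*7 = -7739/ 1152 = -6.72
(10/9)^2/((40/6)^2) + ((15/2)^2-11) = 815/18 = 45.28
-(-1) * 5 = 5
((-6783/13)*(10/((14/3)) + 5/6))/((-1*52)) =40375/1352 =29.86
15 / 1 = 15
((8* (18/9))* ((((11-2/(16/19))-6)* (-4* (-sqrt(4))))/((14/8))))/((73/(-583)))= -111936/73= -1533.37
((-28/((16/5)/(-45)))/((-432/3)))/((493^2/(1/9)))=-175/139996224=-0.00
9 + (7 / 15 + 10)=292 / 15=19.47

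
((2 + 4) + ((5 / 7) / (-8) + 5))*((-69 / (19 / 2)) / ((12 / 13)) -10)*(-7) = 414869 / 304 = 1364.70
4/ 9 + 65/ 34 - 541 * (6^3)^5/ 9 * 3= -25945747818872111/ 306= -84790025551869.64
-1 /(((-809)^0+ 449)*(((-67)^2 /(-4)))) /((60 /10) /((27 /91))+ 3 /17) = 34 /350254225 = 0.00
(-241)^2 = 58081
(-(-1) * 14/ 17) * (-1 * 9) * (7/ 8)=-6.49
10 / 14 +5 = 40 / 7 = 5.71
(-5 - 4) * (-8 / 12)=6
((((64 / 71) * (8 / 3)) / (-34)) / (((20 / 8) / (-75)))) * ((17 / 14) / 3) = 1280 / 1491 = 0.86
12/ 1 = 12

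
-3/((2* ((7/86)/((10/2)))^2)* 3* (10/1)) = -9245/49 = -188.67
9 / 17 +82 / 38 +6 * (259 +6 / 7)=3531298 / 2261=1561.83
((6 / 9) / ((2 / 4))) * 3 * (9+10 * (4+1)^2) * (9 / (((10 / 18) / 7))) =587412 / 5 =117482.40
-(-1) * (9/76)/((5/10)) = 9/38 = 0.24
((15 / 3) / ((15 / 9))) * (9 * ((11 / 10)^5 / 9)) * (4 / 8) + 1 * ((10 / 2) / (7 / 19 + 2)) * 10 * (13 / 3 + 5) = 1077045131 / 5400000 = 199.45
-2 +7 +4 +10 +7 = 26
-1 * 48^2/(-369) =256/41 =6.24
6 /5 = 1.20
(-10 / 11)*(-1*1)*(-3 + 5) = 20 / 11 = 1.82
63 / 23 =2.74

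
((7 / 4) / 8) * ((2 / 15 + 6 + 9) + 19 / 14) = 3463 / 960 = 3.61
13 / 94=0.14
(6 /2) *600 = 1800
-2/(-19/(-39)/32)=-2496/19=-131.37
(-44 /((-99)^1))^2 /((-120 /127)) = -254 /1215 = -0.21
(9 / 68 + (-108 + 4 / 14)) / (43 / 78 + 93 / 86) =-85877493 / 1303288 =-65.89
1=1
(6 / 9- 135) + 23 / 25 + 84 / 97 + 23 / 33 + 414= 7526341 / 26675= 282.15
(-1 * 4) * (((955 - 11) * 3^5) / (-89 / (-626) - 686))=574397568 / 429347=1337.84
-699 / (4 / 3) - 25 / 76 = -524.58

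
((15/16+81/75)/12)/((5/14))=0.47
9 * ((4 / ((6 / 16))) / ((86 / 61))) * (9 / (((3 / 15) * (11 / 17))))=2239920 / 473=4735.56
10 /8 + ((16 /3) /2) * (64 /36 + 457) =132263 /108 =1224.66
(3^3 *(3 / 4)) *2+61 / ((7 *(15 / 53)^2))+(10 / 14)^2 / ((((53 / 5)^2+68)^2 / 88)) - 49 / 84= 14814937645873 / 99622296900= 148.71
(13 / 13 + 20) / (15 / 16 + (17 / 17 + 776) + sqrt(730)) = 597456 / 22105847 - 768 * sqrt(730) / 22105847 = 0.03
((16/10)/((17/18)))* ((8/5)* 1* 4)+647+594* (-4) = -730217/425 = -1718.16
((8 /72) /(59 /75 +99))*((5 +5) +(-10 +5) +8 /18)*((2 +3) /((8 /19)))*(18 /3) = 116375 /269424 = 0.43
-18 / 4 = -9 / 2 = -4.50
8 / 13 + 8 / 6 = 76 / 39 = 1.95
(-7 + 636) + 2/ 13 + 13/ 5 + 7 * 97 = 85199/ 65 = 1310.75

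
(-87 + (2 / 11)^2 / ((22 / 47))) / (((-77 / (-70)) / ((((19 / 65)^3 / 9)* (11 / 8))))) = -793606877 / 2631786300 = -0.30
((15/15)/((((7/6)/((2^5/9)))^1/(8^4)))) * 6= 524288/7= 74898.29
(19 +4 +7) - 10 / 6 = 28.33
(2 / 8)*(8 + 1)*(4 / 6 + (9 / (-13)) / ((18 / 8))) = 21 / 26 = 0.81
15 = 15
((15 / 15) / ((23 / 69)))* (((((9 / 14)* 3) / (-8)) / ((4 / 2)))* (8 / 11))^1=-81 / 308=-0.26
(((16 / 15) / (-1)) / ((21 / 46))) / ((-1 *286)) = 368 / 45045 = 0.01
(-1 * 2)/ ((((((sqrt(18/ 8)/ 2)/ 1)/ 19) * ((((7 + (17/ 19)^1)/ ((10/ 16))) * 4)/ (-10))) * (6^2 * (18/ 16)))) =361/ 1458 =0.25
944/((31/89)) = 84016/31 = 2710.19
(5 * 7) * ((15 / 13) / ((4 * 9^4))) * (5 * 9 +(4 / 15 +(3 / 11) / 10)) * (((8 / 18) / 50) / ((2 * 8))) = 104629 / 2702082240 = 0.00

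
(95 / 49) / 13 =95 / 637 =0.15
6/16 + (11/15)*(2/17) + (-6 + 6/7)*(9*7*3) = -1981939/2040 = -971.54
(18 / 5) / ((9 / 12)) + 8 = 64 / 5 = 12.80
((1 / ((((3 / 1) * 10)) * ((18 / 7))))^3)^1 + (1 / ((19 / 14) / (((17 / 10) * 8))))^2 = 5708410246063 / 56844504000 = 100.42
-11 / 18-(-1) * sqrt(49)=115 / 18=6.39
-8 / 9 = -0.89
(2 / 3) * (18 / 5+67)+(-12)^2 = 2866 / 15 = 191.07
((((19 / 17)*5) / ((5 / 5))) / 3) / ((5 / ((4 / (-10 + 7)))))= -76 / 153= -0.50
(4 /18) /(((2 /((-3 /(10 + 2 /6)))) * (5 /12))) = -12 /155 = -0.08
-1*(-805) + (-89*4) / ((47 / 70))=274.79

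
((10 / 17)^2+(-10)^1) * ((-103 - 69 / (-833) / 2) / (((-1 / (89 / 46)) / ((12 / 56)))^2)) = 17058242578995 / 99842300432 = 170.85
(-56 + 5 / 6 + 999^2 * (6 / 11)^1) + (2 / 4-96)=17959046 / 33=544213.52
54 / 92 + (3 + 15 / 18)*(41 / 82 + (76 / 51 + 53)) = 2975423 / 14076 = 211.38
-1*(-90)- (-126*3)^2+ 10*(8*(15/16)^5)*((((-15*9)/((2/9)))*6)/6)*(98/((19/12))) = -722592060399/311296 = -2321237.86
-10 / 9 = -1.11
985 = 985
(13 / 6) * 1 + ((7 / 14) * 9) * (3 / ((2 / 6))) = 128 / 3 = 42.67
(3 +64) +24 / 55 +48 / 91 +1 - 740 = -671.04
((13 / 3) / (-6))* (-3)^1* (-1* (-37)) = 481 / 6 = 80.17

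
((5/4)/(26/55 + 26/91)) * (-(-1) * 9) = 17325/1168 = 14.83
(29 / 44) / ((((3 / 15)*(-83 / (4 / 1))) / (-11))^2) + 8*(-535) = -29453020 / 6889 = -4275.37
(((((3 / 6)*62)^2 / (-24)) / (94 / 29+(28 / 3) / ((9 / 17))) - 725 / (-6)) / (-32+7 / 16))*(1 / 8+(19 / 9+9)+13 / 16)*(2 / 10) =-16183849939 / 1782585360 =-9.08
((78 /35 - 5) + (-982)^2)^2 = 1139146404045049 /1225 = 929915431873.51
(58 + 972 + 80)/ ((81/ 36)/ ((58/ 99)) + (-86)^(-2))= 289.01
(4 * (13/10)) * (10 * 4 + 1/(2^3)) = 4173/20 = 208.65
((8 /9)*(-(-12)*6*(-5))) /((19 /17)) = -286.32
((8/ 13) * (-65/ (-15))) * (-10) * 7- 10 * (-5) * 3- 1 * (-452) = 1246/ 3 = 415.33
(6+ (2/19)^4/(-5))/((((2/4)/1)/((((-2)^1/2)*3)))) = -23457684/651605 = -36.00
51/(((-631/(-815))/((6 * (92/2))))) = 11471940/631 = 18180.57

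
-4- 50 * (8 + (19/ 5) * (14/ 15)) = -1744/ 3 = -581.33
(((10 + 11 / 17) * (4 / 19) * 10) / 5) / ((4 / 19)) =362 / 17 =21.29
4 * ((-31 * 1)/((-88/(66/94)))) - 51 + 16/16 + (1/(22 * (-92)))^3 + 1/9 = -171504907574951/3507291735552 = -48.90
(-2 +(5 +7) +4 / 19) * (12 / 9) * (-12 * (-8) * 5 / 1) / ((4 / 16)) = 496640 / 19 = 26138.95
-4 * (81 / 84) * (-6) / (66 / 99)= 243 / 7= 34.71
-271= -271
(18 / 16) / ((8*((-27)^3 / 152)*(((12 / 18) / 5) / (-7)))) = 665 / 11664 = 0.06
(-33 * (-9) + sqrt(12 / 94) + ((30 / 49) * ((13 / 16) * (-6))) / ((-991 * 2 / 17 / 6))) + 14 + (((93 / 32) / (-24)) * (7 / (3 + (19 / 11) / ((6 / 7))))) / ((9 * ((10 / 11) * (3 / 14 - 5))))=sqrt(282) / 47 + 643360831601401 / 2067634450560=311.52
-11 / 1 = -11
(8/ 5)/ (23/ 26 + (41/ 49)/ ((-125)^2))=31850000/ 17610441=1.81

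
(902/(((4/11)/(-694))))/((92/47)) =-80908949/92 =-879445.10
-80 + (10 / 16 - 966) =-8363 / 8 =-1045.38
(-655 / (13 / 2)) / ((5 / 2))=-524 / 13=-40.31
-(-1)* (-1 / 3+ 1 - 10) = -28 / 3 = -9.33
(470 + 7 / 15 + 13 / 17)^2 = 14439386896 / 65025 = 222059.01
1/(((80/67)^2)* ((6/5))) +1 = 12169/7680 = 1.58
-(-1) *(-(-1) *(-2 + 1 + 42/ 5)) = 37/ 5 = 7.40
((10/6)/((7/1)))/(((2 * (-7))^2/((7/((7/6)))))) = 5/686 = 0.01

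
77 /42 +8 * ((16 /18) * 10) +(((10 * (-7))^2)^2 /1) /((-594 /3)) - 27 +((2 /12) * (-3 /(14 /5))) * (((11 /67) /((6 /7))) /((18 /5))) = -121216.69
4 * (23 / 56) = 23 / 14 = 1.64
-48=-48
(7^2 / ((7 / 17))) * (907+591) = 178262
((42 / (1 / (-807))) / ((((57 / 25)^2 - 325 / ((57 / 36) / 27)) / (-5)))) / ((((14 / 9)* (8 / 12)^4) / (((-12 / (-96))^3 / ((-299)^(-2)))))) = -1040940264121875 / 59847811072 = -17393.12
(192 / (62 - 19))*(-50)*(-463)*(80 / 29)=355584000 / 1247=285151.56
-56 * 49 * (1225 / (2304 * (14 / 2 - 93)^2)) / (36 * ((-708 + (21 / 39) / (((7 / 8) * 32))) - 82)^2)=-71009575 / 8087450473290528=-0.00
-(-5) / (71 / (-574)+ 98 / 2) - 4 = -21870 / 5611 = -3.90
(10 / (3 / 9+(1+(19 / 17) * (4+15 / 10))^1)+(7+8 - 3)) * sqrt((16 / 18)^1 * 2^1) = 13568 / 763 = 17.78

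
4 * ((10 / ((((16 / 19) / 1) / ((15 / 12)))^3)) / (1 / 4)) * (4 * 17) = 72876875 / 2048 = 35584.41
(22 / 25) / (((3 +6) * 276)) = 11 / 31050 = 0.00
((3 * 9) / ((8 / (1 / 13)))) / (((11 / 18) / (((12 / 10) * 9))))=4.59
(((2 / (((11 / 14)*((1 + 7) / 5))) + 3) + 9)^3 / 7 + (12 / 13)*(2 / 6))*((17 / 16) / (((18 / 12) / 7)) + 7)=4753264357 / 1107392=4292.31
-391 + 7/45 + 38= -15878/45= -352.84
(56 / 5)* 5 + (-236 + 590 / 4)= -65 / 2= -32.50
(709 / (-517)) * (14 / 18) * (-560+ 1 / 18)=50022077 / 83754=597.25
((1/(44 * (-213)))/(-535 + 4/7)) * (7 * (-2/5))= -49/87651630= -0.00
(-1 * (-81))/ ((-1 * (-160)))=81/ 160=0.51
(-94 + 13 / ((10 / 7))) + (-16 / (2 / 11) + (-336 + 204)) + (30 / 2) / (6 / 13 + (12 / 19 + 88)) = -16764811 / 55015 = -304.73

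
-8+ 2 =-6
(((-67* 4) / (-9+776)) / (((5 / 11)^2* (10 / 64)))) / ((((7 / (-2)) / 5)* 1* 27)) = 2075392 / 3624075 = 0.57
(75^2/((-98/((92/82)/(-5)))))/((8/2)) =3.22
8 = 8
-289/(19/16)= -4624/19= -243.37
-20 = -20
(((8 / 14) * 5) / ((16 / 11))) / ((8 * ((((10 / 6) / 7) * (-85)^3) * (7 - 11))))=33 / 78608000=0.00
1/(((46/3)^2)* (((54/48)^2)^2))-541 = -208630757/385641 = -541.00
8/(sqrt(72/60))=4 * sqrt(30)/3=7.30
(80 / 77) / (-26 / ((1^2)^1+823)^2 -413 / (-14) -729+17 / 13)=-353067520 / 237264951077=-0.00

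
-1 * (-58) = 58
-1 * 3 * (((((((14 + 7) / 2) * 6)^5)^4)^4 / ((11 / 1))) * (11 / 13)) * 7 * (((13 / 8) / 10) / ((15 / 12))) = -18597871857384410829281079357408485185715866911003286883399154944456942713337637997999183250182916317130175043161722162625655317898900437644467221 / 100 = -185978718573844108292810800000000000000000000000000000000000000000000000000000000000000000000000000000000000000000000000000000000000000000000000.00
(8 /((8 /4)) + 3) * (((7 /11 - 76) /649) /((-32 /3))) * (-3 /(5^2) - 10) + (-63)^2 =2060304393 /519200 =3968.23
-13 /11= -1.18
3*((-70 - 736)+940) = 402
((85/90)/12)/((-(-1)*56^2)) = 17/677376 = 0.00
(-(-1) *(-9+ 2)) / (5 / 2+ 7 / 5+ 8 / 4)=-1.19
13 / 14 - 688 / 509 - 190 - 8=-1413963 / 7126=-198.42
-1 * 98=-98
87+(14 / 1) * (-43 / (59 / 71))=-37609 / 59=-637.44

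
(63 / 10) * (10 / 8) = 63 / 8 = 7.88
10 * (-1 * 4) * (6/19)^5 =-0.13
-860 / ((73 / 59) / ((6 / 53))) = -304440 / 3869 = -78.69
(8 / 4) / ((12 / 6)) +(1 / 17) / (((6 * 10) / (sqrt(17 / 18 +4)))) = sqrt(178) / 6120 +1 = 1.00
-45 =-45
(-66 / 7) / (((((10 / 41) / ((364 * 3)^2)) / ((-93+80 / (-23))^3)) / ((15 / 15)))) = 2518354939652055504 / 60835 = 41396481296162.66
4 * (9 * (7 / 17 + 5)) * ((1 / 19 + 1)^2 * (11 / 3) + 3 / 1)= 8444496 / 6137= 1376.00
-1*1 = -1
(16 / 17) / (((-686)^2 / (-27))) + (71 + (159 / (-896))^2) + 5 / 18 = 21030289967033 / 294916866048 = 71.31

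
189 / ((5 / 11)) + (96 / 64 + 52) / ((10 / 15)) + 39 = 10701 / 20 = 535.05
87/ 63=29/ 21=1.38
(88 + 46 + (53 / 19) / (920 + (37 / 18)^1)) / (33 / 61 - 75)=-1288835938 / 716143953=-1.80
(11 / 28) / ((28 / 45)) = 495 / 784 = 0.63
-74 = -74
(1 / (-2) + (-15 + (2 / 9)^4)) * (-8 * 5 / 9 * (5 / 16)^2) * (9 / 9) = 25419875 / 3779136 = 6.73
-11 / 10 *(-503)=5533 / 10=553.30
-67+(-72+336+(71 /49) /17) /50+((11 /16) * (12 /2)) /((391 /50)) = -117235457 /1915900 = -61.19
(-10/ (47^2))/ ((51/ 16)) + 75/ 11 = 8447665/ 1239249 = 6.82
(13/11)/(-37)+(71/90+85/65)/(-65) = -1987021/30952350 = -0.06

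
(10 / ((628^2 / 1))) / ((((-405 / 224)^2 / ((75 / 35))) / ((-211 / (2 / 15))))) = -472640 / 17969121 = -0.03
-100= -100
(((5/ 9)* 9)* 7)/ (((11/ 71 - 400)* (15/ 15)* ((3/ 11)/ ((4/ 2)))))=-54670/ 85167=-0.64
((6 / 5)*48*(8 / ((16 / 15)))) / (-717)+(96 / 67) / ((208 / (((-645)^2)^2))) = 248192131970826 / 208169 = 1192262690.27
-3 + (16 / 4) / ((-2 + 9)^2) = -143 / 49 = -2.92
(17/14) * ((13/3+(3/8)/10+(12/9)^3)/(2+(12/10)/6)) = 247537/66528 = 3.72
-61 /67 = -0.91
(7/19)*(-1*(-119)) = 833/19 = 43.84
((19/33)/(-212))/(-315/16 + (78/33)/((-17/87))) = 1292/15120423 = 0.00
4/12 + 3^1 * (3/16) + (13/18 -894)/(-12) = 32545/432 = 75.34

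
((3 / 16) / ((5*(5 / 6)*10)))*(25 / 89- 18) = -14193 / 178000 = -0.08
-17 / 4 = -4.25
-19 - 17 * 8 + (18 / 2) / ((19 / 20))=-2765 / 19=-145.53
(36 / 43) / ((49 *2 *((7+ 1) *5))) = 9 / 42140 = 0.00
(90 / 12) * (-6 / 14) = -45 / 14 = -3.21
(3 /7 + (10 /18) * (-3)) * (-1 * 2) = 52 /21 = 2.48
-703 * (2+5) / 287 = -703 / 41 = -17.15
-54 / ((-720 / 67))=5.02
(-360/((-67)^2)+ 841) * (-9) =-33974001/4489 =-7568.28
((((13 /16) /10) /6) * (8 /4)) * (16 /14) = 13 /420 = 0.03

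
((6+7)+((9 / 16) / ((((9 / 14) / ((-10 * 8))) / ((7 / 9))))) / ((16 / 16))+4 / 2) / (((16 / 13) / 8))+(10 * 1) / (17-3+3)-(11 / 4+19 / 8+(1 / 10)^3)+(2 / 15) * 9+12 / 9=-19767089 / 76500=-258.39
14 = 14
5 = 5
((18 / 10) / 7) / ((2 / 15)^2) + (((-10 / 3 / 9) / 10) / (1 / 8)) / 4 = 10879 / 756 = 14.39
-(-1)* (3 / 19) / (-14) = -3 / 266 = -0.01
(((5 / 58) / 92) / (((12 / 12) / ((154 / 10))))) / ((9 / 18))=77 / 2668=0.03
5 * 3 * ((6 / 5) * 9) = 162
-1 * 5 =-5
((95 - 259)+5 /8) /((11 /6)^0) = -1307 /8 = -163.38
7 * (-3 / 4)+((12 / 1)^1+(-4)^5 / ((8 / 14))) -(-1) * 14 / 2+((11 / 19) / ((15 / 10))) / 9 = -3648881 / 2052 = -1778.21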